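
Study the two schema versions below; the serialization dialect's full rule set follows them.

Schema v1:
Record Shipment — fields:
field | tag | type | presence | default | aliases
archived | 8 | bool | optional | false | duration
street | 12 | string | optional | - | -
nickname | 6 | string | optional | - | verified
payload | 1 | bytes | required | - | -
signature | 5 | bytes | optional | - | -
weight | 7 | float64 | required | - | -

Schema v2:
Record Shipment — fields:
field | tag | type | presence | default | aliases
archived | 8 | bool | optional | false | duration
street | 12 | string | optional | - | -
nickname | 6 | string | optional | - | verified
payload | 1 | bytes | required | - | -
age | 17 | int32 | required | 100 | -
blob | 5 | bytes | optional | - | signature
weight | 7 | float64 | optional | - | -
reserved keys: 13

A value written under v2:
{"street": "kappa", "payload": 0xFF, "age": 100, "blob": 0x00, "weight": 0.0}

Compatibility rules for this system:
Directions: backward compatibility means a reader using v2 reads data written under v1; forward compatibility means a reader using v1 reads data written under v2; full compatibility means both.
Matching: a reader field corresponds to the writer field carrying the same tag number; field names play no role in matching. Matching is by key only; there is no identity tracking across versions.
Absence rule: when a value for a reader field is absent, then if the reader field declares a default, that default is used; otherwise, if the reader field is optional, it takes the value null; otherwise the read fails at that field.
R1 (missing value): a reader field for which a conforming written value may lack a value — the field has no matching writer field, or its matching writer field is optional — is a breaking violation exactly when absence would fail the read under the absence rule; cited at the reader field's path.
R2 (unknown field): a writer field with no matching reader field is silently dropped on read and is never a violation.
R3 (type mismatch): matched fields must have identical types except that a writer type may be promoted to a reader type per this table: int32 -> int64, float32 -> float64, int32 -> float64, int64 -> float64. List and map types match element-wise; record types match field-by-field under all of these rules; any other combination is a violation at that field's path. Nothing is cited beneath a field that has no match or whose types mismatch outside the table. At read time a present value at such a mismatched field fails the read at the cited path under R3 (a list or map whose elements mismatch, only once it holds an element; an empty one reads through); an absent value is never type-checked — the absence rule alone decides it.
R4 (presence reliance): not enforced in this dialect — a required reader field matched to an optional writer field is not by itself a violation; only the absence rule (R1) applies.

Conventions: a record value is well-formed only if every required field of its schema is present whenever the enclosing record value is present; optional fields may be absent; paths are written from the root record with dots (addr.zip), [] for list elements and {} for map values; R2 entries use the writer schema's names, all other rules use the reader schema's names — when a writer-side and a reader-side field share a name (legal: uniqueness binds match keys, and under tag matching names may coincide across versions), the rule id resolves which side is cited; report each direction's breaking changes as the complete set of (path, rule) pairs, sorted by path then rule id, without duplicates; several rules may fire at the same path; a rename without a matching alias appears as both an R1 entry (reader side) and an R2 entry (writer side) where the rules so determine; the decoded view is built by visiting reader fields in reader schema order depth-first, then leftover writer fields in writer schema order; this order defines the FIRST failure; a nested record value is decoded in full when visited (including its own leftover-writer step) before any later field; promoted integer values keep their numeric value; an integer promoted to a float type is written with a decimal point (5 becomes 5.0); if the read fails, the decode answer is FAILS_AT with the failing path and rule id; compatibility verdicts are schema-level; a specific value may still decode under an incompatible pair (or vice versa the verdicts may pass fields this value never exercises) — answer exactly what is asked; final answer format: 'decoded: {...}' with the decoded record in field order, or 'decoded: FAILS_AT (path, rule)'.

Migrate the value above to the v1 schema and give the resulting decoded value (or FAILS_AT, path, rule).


decoded: {"archived": false, "street": "kappa", "nickname": null, "payload": 0xFF, "signature": 0x00, "weight": 0.0}

in Shipment below, arrows point writer -> reader
decoding the Shipment value with the v1 reader:
  archived := false (no value, default fills)
  street := "kappa"
  nickname := null (not supplied -> null)
  payload := 0xFF
  signature := 0x00 (from writer blob)
  weight := 0.0
  writer age: unmatched, discarded
  => decoded: {"archived": false, "street": "kappa", "nickname": null, "payload": 0xFF, "signature": 0x00, "weight": 0.0}
the other Shipment changes do not affect what is asked:
  field weight in record Shipment: required changed to optional -> shifts the Shipment verdicts, not this decode
  added field age to record Shipment: required int32, tag 17, default 100 (in v2 it sits immediately before blob) -> triggers nothing under the printed rules; the Shipment answer is the same either way
  renamed field signature to blob in record Shipment (alias signature declared on the renamed field) -> triggers nothing under the printed rules; the Shipment answer is the same either way


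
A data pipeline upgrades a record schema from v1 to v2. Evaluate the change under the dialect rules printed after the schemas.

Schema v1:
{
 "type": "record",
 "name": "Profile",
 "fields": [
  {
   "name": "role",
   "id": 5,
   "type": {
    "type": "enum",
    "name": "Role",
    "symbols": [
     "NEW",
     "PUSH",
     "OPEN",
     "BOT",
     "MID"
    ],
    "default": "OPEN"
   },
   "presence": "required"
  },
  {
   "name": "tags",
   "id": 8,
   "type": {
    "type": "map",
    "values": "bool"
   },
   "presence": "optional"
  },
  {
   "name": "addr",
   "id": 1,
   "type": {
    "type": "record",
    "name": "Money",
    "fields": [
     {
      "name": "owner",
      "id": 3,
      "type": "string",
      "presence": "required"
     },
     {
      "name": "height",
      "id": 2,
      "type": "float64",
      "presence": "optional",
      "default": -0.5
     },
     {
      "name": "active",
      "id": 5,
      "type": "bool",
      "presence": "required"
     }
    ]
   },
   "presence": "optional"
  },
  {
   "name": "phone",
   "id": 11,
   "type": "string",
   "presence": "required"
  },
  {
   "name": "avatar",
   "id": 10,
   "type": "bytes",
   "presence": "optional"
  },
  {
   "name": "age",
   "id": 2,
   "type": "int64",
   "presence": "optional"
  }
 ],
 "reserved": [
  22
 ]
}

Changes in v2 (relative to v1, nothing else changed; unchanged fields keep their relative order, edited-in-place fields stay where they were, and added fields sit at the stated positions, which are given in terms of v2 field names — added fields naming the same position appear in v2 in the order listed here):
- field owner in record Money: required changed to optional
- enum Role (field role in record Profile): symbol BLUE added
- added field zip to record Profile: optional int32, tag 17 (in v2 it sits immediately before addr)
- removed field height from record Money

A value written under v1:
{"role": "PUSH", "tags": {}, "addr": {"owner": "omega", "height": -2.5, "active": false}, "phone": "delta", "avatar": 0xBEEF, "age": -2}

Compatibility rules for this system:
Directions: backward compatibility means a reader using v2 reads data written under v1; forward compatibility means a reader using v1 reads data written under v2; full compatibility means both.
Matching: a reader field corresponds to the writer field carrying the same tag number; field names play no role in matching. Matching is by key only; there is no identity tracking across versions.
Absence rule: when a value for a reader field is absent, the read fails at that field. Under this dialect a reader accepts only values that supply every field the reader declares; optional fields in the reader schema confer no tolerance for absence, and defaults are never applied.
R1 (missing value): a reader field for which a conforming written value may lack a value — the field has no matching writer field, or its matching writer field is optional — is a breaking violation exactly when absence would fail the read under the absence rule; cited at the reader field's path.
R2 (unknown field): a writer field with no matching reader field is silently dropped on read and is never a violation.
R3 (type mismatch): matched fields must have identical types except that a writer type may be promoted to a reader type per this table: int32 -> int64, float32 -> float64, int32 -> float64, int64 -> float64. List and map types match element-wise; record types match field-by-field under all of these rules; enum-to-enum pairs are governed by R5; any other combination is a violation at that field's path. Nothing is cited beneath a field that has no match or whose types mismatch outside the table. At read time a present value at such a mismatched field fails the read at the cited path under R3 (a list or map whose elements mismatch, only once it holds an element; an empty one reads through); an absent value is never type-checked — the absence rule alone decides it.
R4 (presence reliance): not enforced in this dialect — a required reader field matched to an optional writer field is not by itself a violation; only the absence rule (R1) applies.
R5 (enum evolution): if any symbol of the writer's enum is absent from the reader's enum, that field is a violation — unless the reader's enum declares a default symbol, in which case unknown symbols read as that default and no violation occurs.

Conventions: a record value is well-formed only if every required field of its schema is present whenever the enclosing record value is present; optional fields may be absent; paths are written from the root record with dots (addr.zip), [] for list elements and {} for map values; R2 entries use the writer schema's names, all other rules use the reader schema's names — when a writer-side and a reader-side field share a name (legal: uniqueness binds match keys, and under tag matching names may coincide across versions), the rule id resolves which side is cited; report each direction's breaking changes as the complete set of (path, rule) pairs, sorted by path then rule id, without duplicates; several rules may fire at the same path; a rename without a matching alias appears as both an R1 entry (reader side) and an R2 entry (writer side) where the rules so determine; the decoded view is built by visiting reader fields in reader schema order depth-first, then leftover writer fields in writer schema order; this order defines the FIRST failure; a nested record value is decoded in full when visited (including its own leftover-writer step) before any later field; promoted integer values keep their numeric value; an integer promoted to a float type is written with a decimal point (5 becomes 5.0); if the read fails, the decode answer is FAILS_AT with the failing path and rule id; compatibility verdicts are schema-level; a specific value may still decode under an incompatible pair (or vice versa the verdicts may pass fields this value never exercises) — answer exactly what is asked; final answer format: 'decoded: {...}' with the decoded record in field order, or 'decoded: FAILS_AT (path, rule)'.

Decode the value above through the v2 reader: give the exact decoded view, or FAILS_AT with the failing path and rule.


arrows below run writer -> reader for Profile
migrating the Profile value to v2:
  role := "PUSH"
  tags := {}
  read fails at zip under R1 (no fill)
  => FAILS_AT (zip, R1)
diffs on Profile not affecting the asked answer:
  field owner in record Money: required changed to optional -> changes Profile's schema-level verdicts only — the decode of this value is the same
  enum Role (field role in record Profile): symbol BLUE added -> fires no rule on Profile under this dialect and leaves the result unchanged
  removed field height from record Money -> changes Profile's schema-level verdicts only — the decode of this value is the same

decoded: FAILS_AT (zip, R1)


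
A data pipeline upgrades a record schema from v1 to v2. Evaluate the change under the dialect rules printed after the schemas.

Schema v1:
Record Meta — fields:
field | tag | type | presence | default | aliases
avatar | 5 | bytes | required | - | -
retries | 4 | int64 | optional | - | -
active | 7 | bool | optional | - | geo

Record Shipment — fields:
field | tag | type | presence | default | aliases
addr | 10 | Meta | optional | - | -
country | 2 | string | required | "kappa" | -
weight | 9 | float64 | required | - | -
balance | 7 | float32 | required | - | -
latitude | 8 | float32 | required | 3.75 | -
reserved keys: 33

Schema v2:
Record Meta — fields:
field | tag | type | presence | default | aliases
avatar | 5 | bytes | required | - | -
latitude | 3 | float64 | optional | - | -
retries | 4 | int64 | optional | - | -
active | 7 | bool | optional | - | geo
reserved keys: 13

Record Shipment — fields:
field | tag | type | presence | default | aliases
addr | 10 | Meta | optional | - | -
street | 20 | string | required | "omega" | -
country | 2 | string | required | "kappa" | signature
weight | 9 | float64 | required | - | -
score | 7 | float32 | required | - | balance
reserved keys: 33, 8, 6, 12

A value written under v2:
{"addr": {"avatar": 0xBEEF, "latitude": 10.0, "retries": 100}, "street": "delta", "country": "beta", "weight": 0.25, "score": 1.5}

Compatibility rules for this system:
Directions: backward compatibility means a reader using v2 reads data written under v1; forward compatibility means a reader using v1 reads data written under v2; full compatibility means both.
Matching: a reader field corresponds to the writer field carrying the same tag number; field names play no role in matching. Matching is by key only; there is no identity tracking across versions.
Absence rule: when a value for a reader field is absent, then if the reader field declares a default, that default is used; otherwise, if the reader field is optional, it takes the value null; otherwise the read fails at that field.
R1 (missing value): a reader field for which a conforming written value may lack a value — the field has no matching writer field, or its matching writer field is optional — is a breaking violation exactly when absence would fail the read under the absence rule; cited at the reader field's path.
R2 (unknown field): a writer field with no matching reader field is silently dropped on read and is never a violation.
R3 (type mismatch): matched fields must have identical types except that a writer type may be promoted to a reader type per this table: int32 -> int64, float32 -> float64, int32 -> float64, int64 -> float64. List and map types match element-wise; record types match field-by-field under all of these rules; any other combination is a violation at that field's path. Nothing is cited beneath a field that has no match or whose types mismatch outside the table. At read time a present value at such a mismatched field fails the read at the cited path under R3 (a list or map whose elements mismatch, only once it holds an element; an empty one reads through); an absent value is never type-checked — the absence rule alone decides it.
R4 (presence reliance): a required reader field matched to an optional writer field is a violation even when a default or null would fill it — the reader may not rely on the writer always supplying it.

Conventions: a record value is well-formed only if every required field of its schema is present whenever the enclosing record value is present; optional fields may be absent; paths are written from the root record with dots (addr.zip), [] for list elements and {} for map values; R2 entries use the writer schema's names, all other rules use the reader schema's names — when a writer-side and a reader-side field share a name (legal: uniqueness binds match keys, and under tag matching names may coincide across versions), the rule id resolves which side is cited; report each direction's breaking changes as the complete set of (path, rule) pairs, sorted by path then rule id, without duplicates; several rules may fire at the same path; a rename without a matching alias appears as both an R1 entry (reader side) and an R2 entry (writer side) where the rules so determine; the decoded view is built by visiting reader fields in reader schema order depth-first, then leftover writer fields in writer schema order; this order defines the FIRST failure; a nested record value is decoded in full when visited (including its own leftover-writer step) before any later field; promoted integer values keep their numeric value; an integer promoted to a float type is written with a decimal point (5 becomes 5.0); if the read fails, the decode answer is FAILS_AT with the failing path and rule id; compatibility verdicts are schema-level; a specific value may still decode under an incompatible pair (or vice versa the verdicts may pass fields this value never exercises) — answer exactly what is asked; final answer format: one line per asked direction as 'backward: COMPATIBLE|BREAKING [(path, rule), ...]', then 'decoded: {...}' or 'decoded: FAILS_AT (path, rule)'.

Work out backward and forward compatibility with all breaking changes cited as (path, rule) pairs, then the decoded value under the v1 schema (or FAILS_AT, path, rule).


backward: COMPATIBLE []; forward: COMPATIBLE []; decoded: {"addr": {"avatar": 0xBEEF, "retries": 100, "active": null}, "country": "beta", "weight": 0.25, "balance": 1.5, "latitude": 3.75}

arrows below run writer -> reader for Shipment
backward on Shipment — v2 reading data written by v1:
  addr: paired with writer addr (Meta -> Meta; writer optional)
  street has no writer counterpart
  country: paired with writer country (string -> string; writer required)
  weight: paired with writer weight (float64 -> float64; writer required)
  score: paired with writer balance (float32 -> float32; writer required)
  latitude (writer side), unknown to reader
  addr.avatar: paired with writer addr.avatar (bytes -> bytes; writer required)
  addr.latitude has no writer counterpart
  addr.retries: paired with writer addr.retries (int64 -> int64; writer optional)
  addr.active: paired with writer addr.active (bool -> bool; writer optional)
  => backward verdict for Shipment: COMPATIBLE, no violations
forward on Shipment — v1 reading data written by v2:
  addr: paired with writer addr (Meta -> Meta; writer optional)
  country: paired with writer country (string -> string; writer required)
  weight: paired with writer weight (float64 -> float64; writer required)
  balance: paired with writer score (float32 -> float32; writer required)
  latitude has no writer counterpart
  street (writer side), unknown to reader
  addr.avatar: paired with writer addr.avatar (bytes -> bytes; writer required)
  addr.retries: paired with writer addr.retries (int64 -> int64; writer optional)
  addr.active: paired with writer addr.active (bool -> bool; writer optional)
  addr.latitude (writer side), unknown to reader
  => forward verdict for Shipment: COMPATIBLE, no violations
decode walk for Shipment under reader schema v1:
  addr.avatar := 0xBEEF
  addr.retries := 100
  addr.active := null (not supplied -> null)
  writer addr.latitude: unmatched, discarded
  country := "beta"
  weight := 0.25
  balance := 1.5 (from writer score)
  latitude := 3.75 (no value, default fills)
  writer street: unmatched, discarded
  => decoded: {"addr": {"avatar": 0xBEEF, "retries": 100, "active": null}, "country": "beta", "weight": 0.25, "balance": 1.5, "latitude": 3.75}


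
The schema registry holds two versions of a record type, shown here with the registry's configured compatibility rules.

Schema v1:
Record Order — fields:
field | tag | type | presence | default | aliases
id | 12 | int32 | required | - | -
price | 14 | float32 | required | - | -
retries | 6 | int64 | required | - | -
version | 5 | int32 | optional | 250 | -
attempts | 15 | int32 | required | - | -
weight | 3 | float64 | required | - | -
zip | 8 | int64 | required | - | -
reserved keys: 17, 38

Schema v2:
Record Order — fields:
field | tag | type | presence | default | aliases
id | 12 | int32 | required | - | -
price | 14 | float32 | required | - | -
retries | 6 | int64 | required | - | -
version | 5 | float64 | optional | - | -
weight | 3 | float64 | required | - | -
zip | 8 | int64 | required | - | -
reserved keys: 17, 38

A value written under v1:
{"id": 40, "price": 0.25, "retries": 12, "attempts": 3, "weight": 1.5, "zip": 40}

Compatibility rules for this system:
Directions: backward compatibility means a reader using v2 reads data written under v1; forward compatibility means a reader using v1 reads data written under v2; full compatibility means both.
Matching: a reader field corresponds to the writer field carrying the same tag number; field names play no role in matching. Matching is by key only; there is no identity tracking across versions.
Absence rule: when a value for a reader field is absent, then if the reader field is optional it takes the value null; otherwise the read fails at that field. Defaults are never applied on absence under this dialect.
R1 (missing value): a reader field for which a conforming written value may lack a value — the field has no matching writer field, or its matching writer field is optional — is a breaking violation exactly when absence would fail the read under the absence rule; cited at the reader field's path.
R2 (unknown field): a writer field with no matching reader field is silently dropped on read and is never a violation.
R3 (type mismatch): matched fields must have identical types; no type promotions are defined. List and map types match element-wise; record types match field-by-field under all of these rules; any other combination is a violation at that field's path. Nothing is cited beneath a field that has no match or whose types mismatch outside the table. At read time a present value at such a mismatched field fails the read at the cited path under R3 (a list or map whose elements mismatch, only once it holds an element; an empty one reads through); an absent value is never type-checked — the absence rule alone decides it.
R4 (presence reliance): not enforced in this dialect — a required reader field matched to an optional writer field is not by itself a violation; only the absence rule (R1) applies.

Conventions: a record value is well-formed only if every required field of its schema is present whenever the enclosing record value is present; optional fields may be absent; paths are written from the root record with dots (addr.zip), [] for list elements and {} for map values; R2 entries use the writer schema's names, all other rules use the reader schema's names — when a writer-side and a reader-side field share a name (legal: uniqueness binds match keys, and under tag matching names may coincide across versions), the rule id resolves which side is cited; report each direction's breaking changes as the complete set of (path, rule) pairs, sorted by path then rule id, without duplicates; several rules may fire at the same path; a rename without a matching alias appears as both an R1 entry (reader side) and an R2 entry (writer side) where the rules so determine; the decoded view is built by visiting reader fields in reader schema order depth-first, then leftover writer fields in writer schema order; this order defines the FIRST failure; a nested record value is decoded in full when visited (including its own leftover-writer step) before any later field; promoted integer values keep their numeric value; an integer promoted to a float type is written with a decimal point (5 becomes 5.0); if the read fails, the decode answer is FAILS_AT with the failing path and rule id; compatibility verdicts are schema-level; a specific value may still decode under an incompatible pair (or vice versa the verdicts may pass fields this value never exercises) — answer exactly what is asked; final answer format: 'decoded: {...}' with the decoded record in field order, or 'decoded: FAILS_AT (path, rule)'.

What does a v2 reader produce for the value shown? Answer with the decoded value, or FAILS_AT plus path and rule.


each type pair in Order: writer, then reader
migrating the Order value to v2:
  id := 40
  price := 0.25
  retries := 12
  version := null (not supplied -> null)
  weight := 1.5
  zip := 40
  writer attempts: unmatched, discarded
  => decoded: {"id": 40, "price": 0.25, "retries": 12, "version": null, "weight": 1.5, "zip": 40}
checking off the Order differences that do not matter here:
  field version in record Order: type int32 changed to float64 (its default is dropped) -> matters for Order compatibility verdicts, not for this value's decode

decoded: {"id": 40, "price": 0.25, "retries": 12, "version": null, "weight": 1.5, "zip": 40}


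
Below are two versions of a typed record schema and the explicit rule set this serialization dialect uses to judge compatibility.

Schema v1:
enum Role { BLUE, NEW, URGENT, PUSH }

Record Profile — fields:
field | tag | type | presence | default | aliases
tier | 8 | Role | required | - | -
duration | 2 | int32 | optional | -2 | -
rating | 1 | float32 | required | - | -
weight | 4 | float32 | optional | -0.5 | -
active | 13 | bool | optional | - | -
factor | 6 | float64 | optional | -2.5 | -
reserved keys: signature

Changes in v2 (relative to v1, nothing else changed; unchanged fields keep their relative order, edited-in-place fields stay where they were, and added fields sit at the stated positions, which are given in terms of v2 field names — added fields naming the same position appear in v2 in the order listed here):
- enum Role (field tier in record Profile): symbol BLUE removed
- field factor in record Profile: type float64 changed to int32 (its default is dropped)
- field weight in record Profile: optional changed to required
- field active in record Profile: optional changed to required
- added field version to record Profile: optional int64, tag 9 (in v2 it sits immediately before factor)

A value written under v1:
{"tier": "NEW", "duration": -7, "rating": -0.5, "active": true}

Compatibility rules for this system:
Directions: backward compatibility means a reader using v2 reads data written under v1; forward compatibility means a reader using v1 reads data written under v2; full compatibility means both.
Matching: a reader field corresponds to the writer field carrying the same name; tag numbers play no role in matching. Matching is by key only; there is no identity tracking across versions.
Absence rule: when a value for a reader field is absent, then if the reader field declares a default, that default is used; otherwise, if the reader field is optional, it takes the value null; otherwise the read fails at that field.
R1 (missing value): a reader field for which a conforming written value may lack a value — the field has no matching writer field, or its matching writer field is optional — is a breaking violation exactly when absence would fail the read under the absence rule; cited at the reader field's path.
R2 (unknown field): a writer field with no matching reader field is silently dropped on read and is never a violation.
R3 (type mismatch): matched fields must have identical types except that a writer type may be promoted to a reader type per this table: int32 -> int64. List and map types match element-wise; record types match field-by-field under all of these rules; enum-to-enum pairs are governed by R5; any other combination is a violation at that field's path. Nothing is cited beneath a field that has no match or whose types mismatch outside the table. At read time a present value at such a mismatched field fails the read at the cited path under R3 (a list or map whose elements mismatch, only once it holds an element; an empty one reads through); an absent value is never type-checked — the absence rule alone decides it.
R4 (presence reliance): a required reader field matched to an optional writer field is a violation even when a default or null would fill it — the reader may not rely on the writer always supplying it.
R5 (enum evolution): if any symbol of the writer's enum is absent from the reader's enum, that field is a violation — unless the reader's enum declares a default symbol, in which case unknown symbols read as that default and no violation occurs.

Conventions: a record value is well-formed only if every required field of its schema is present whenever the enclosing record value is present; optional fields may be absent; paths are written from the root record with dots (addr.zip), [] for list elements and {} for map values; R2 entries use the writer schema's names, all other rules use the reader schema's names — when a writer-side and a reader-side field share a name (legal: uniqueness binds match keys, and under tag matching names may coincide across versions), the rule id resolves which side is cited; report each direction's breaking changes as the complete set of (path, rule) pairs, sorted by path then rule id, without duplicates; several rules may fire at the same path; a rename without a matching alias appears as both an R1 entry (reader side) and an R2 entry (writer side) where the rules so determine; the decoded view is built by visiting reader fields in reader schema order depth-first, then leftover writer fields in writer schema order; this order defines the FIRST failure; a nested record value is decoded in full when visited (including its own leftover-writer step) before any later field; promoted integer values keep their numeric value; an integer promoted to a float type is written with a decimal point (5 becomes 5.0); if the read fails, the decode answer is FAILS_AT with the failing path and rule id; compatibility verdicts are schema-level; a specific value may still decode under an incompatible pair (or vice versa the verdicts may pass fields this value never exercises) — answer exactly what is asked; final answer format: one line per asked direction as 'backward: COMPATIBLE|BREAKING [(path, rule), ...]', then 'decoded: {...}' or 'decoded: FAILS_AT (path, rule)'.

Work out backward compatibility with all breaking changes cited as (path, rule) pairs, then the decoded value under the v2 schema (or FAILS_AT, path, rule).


backward: BREAKING [(active, R1), (active, R4), (factor, R3), (tier, R5), (weight, R4)]; decoded: {"tier": "NEW", "duration": -7, "rating": -0.5, "weight": -0.5, "active": true, "version": null, "factor": null}

arrows below run writer -> reader for Profile
checking backward for Profile: reader v2 against writer v1:
  Role -> Role, writer required: tier aligns to tier
  int32 -> int32, writer optional: duration aligns to duration
  float32 -> float32, writer required: rating aligns to rating
  float32 -> float32, writer optional: weight aligns to weight
  bool -> bool, writer optional: active aligns to active
  no writer field matches reader version
  float64 -> int32, writer optional: factor aligns to factor
  rule R1 violated at active
  rule R4 violated at active
  rule R3 violated at factor
  rule R5 violated at tier
  rule R4 violated at weight
  => backward verdict for Profile: BREAKING, 5 violation(s)
decode (reader v2):
  tier := "NEW"
  duration := -7
  rating := -0.5
  weight := -0.5 (absent -> default)
  active := true
  version := null (absent, optional -> null)
  factor := null (absent, optional -> null)
  => decoded: {"tier": "NEW", "duration": -7, "rating": -0.5, "weight": -0.5, "active": true, "version": null, "factor": null}


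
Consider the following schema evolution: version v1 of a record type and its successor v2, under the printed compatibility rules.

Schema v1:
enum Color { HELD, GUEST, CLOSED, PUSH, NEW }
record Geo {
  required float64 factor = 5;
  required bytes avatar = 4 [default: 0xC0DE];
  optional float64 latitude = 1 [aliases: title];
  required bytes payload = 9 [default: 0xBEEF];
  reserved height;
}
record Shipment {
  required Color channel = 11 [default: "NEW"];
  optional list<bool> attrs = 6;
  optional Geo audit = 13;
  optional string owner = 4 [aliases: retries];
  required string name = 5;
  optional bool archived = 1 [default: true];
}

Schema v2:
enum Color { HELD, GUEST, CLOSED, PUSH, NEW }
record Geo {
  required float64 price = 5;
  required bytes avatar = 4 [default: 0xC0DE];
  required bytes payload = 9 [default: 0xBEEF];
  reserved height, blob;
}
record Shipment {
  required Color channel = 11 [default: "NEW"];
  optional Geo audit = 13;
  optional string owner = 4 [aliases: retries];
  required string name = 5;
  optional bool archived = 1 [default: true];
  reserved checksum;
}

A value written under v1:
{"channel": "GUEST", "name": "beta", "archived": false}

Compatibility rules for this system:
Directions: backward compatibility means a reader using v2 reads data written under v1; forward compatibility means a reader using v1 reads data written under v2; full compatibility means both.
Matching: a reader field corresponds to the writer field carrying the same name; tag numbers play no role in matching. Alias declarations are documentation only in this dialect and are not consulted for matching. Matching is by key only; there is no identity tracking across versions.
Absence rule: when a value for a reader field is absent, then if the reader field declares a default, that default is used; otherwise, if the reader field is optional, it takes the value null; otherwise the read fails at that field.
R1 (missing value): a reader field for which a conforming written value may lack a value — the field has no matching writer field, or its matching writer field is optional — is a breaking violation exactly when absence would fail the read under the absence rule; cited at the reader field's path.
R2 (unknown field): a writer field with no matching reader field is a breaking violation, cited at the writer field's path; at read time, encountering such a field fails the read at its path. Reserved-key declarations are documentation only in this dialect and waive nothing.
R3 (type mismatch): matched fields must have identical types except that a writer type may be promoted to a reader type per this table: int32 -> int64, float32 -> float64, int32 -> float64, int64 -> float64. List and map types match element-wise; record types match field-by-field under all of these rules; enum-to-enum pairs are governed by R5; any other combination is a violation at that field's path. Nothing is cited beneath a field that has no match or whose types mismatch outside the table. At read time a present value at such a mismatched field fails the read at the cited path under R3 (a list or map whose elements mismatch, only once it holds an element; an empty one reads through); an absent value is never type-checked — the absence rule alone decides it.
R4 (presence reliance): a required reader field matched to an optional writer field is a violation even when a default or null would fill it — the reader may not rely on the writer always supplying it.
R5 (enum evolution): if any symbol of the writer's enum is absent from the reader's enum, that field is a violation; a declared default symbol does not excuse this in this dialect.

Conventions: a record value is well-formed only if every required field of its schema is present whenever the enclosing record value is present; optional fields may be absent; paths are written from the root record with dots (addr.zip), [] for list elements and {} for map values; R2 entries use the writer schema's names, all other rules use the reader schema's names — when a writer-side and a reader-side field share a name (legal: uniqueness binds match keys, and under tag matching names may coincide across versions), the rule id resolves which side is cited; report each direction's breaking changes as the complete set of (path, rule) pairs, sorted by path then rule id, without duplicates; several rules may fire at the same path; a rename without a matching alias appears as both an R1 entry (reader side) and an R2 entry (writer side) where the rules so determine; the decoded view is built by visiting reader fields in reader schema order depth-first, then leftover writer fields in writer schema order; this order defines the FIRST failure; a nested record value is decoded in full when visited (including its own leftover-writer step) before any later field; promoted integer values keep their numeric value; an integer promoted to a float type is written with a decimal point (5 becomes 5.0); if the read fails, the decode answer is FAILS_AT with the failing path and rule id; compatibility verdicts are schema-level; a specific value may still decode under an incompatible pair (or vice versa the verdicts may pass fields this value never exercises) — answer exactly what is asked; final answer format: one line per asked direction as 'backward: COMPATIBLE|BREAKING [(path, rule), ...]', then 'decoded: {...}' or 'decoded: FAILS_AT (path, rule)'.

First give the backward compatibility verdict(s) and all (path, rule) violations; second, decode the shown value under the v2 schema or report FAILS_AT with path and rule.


each type pair in Shipment: writer, then reader
backward pass over Shipment, reader schema v2, writer schema v1:
  writer required, Color -> Color: reader channel maps from writer channel
  writer optional, Geo -> Geo: reader audit maps from writer audit
  writer optional, string -> string: reader owner maps from writer owner
  writer required, string -> string: reader name maps from writer name
  writer optional, bool -> bool: reader archived maps from writer archived
  writer field attrs has no reader counterpart
  no writer field matches reader audit.price
  writer required, bytes -> bytes: reader audit.avatar maps from writer audit.avatar
  writer required, bytes -> bytes: reader audit.payload maps from writer audit.payload
  writer field audit.factor has no reader counterpart
  writer field audit.latitude has no reader counterpart
  R2 fires at attrs
  R2 fires at audit.factor
  R2 fires at audit.latitude
  R1 fires at audit.price
  => backward: BREAKING (4)
decoding the Shipment value with the v2 reader:
  channel := "GUEST"
  audit := null (not supplied -> null)
  owner := null (not supplied -> null)
  name := "beta"
  archived := false
  => decoded: {"channel": "GUEST", "audit": null, "owner": null, "name": "beta", "archived": false}

backward: BREAKING [(attrs, R2), (audit.factor, R2), (audit.latitude, R2), (audit.price, R1)]; decoded: {"channel": "GUEST", "audit": null, "owner": null, "name": "beta", "archived": false}


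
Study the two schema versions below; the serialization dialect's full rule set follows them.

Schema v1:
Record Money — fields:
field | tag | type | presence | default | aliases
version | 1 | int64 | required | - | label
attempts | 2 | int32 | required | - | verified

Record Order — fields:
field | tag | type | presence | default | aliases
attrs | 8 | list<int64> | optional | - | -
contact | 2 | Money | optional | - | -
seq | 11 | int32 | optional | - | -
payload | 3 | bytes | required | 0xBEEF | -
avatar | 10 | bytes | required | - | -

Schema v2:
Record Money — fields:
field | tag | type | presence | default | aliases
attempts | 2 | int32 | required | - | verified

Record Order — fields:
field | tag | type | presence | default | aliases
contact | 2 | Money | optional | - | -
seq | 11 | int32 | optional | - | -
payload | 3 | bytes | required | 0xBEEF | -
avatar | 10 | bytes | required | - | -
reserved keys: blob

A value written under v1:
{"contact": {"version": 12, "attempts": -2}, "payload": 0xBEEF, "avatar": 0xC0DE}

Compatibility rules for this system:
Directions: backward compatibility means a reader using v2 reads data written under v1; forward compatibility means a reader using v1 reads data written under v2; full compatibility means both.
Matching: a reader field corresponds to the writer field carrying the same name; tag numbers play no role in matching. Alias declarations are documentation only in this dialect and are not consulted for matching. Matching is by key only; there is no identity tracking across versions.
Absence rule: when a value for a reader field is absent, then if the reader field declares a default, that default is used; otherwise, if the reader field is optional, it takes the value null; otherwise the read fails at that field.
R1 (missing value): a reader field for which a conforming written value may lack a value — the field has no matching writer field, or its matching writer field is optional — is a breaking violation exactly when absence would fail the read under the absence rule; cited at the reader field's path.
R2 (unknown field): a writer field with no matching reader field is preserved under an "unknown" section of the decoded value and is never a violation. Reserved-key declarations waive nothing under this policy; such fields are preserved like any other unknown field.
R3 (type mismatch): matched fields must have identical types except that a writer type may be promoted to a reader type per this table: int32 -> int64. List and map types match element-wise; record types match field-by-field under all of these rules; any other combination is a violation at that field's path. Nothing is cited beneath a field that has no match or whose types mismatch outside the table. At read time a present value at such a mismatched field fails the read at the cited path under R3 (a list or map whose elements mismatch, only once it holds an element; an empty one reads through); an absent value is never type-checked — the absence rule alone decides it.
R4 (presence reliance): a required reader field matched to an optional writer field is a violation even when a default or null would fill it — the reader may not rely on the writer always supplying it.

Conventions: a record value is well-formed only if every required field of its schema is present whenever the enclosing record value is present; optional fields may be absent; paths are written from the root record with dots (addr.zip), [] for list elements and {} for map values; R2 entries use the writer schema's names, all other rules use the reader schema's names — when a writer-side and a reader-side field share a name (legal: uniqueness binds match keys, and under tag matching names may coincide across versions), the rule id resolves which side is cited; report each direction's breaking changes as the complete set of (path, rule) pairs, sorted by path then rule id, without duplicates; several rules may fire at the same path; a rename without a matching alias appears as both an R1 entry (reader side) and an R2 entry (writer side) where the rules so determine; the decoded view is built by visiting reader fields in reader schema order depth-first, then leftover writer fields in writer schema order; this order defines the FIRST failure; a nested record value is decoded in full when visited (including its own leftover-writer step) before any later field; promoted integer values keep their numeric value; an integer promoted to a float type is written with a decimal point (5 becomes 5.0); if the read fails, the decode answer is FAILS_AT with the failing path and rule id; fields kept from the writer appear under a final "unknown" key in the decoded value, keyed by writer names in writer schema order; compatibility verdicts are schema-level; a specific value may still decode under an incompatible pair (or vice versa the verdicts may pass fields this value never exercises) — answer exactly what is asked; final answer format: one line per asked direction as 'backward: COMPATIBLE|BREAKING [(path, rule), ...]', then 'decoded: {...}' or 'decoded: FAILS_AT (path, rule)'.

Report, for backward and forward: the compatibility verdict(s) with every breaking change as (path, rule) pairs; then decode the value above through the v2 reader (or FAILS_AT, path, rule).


backward: COMPATIBLE []; forward: BREAKING [(contact.version, R1)]; decoded: {"contact": {"attempts": -2, "unknown": {"version": 12}}, "seq": null, "payload": 0xBEEF, "avatar": 0xC0DE}

in Order below, arrows point writer -> reader
checking backward for Order: reader v2 against writer v1:
  contact <- contact (Money -> Money, writer optional)
  seq <- seq (int32 -> int32, writer optional)
  payload <- payload (bytes -> bytes, writer required)
  avatar <- avatar (bytes -> bytes, writer required)
  writer attrs: unknown to reader
  contact.attempts <- contact.attempts (int32 -> int32, writer required)
  writer contact.version: unknown to reader
  => backward: COMPATIBLE
checking forward for Order: reader v1 against writer v2:
  attrs has no writer counterpart
  contact <- contact (Money -> Money, writer optional)
  seq <- seq (int32 -> int32, writer optional)
  payload <- payload (bytes -> bytes, writer required)
  avatar <- avatar (bytes -> bytes, writer required)
  contact.version has no writer counterpart
  contact.attempts <- contact.attempts (int32 -> int32, writer required)
  breaking: (contact.version, R1)
  forward on Order therefore BREAKING (1)
migrating the Order value to v2:
  contact.attempts := -2
  writer contact.version: kept under "unknown"
  seq := null (not supplied -> null)
  payload := 0xBEEF
  avatar := 0xC0DE
  => decoded: {"contact": {"attempts": -2, "unknown": {"version": 12}}, "seq": null, "payload": 0xBEEF, "avatar": 0xC0DE}
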